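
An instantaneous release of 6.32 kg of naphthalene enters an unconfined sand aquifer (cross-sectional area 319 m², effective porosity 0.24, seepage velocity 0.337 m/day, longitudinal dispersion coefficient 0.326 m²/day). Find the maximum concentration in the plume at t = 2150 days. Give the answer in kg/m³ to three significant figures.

The peak of an instantaneous 1D plume sits at x = vt; there the Gaussian factor is 1 and C_max = M/(n_e·A·√(4πDt)), where n_e·A is the pore area the mass is dissolved in.
√(4πDt) = √(4π × 0.326 × 2150) = 93.85 m, so C_max = 6.32/(0.24 × 319 × 93.85) = 0.000880 kg/m³.

0.000880 kg/m³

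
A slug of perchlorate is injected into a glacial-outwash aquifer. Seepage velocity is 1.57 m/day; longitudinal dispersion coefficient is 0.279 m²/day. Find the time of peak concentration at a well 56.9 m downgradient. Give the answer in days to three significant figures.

36.1 days

For the 1D instantaneous-source solution, setting ∂C/∂t = 0 at fixed x gives v²t² + 2Dt − x² = 0, so t = (√(D² + v²x²) − D)/v².
√(D² + v²x²) = √(0.279² + 1.57² × 56.9²) = 89.33; v² = 2.4649.
t = (89.33 − 0.279)/2.4649 = 36.1 days (vs. the pure-advection estimate x/v = 36.2 d).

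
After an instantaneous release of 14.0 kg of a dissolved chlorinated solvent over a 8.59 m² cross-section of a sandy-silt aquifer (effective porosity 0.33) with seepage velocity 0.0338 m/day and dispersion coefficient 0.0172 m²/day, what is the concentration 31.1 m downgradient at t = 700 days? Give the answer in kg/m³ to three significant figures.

0.127 kg/m³

For an instantaneous plane source, C(x,t) = M/(n_e·A·√(4πDt)) · exp(−(x−vt)²/(4Dt)), with n_e·A the pore (flow) area.
Plume center vt = 0.0338 × 700 = 23.66 m, so the well at 31.1 m is 7.44 m downgradient of the peak.
√(4πDt) = 12.30 m, giving peak height M/(n_e·A·√(4πDt)) = 14.0/(0.33 × 8.59 × 12.30) = 0.4015 kg/m³.
(x−vt)²/(4Dt) = (7.44)²/(4 × 0.0172 × 700) = 1.149; exp(−1.149) = 0.3170.
C = 0.4015 × 0.3170 = 0.127 kg/m³.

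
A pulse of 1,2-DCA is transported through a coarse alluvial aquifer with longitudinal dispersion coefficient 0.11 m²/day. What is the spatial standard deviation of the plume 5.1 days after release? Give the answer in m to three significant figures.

Dispersive spreading gives a Gaussian with σ² = 2Dt; advection only shifts the center.
σ = √(2 × 0.11 × 5.1) = 1.06 m.

1.06 m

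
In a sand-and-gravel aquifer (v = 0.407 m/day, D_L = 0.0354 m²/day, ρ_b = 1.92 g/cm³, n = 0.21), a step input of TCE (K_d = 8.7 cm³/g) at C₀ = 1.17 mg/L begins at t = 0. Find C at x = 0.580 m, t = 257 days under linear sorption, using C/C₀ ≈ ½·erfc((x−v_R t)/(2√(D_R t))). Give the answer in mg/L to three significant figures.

Retardation factor R = 1 + ρ_b·K_d/n = 1 + 1.92 × 8.7/0.21 = 80.54.
Sorption retards both mechanisms: v_R = v/R = 0.005053 m/day, D_R = D/R = 0.0004395 m²/day.
v_R·t = 0.005053 × 257 = 1.298621 m; 2√(D_R t) = 0.6722 m; argument = (0.580 − 1.298621)/0.6722 = -1.069.
C = C₀ × ½·erfc(-1.069) = 1.17 × 0.9347 = 1.09 mg/L.

1.09 mg/L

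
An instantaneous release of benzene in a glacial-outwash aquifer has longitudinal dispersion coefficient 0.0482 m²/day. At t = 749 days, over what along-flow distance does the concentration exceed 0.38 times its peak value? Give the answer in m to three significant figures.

23.6 m

The plume is Gaussian with σ = √(2Dt) = √(2 × 0.0482 × 749) = 8.497 m.
C/C_peak = exp(−Δx²/(2σ²)) = 0.38 ⇒ Δx = σ·√(−2 ln 0.38) = 8.497 × 1.391 = 11.82 m.
Width = 2Δx = 23.6 m.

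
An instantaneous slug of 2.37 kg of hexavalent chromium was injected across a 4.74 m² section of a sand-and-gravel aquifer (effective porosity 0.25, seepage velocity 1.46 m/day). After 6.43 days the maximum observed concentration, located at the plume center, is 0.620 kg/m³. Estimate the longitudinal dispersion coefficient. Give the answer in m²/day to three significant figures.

At the plume center C_max = M/(n_e·A·√(4πDt)), so D = M²/(4πt·(n_e·A·C_max)²).
n_e·A·C_max = 0.25 × 4.74 × 0.620 = 0.7347 kg/m.
D = 2.37²/(4π × 6.43 × 0.7347²) = 0.129 m²/day.

0.129 m²/day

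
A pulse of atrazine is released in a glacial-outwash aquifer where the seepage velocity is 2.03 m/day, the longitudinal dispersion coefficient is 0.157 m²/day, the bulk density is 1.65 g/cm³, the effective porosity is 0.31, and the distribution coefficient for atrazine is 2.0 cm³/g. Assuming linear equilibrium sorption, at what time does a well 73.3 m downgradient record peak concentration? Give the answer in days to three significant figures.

420 days

Retardation factor R = 1 + ρ_b·K_d/n = 1 + 1.65 × 2.0/0.31 = 11.65.
Sorption retards both mechanisms: v_R = v/R = 0.1742 m/day, D_R = D/R = 0.01348 m²/day.
Peak time from v_R²t² + 2D_R t − x² = 0: t = (√(D_R² + v_R²x²) − D_R)/v_R².
√(D_R² + v_R²x²) = √(0.01348² + 0.1742² × 73.3²) = 12.77; v_R² = 0.03035.
t = (12.77 − 0.01348)/0.03035 = 420 days.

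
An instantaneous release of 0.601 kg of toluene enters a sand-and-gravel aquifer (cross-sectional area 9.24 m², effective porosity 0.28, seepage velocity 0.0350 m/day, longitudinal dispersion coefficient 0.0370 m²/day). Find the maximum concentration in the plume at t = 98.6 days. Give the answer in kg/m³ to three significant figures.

The peak of an instantaneous 1D plume sits at x = vt; there the Gaussian factor is 1 and C_max = M/(n_e·A·√(4πDt)), where n_e·A is the pore area the mass is dissolved in.
√(4πDt) = √(4π × 0.0370 × 98.6) = 6.771 m, so C_max = 0.601/(0.28 × 9.24 × 6.771) = 0.0343 kg/m³.

0.0343 kg/m³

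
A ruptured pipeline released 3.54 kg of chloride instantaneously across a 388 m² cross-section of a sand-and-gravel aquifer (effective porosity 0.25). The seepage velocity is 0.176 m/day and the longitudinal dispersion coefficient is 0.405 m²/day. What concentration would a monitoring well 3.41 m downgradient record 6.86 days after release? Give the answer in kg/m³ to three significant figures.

0.00399 kg/m³

For an instantaneous plane source, C(x,t) = M/(n_e·A·√(4πDt)) · exp(−(x−vt)²/(4Dt)), with n_e·A the pore (flow) area.
Plume center vt = 0.176 × 6.86 = 1.20736 m, so the well at 3.41 m is 2.20264 m downgradient of the peak.
√(4πDt) = 5.909 m, giving peak height M/(n_e·A·√(4πDt)) = 3.54/(0.25 × 388 × 5.909) = 0.006176 kg/m³.
(x−vt)²/(4Dt) = (2.20264)²/(4 × 0.405 × 6.86) = 0.4366; exp(−0.4366) = 0.6462.
C = 0.006176 × 0.6462 = 0.00399 kg/m³.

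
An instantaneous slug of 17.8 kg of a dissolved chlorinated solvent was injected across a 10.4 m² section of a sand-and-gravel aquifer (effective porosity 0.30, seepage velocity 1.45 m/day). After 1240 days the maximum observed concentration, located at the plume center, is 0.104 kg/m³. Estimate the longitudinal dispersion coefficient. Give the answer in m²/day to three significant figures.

At the plume center C_max = M/(n_e·A·√(4πDt)), so D = M²/(4πt·(n_e·A·C_max)²).
n_e·A·C_max = 0.30 × 10.4 × 0.104 = 0.3245 kg/m.
D = 17.8²/(4π × 1240 × 0.3245²) = 0.193 m²/day.

0.193 m²/day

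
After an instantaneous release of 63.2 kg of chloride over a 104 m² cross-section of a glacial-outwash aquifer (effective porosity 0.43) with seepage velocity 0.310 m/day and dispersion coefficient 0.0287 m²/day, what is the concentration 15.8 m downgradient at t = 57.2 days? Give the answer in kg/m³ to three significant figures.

For an instantaneous plane source, C(x,t) = M/(n_e·A·√(4πDt)) · exp(−(x−vt)²/(4Dt)), with n_e·A the pore (flow) area.
Plume center vt = 0.310 × 57.2 = 17.732 m, so the well at 15.8 m is 1.932 m upgradient of the peak.
√(4πDt) = 4.542 m, giving peak height M/(n_e·A·√(4πDt)) = 63.2/(0.43 × 104 × 4.542) = 0.3111 kg/m³.
(x−vt)²/(4Dt) = (-1.932)²/(4 × 0.0287 × 57.2) = 0.5684; exp(−0.5684) = 0.5664.
C = 0.3111 × 0.5664 = 0.176 kg/m³.

0.176 kg/m³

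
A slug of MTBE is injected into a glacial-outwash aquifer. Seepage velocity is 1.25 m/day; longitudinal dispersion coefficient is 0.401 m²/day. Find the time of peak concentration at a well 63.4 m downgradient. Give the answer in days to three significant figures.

For the 1D instantaneous-source solution, setting ∂C/∂t = 0 at fixed x gives v²t² + 2Dt − x² = 0, so t = (√(D² + v²x²) − D)/v².
√(D² + v²x²) = √(0.401² + 1.25² × 63.4²) = 79.25; v² = 1.5625.
t = (79.25 − 0.401)/1.5625 = 50.5 days (vs. the pure-advection estimate x/v = 50.7 d).

50.5 days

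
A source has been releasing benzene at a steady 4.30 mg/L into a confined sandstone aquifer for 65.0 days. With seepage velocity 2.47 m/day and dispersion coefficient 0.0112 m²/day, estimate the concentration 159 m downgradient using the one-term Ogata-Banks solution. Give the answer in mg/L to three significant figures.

For a continuous step input, C/C₀ ≈ ½·erfc((x−vt)/(2√(Dt))).
vt = 2.47 × 65.0 = 160.55 m and 2√(Dt) = 2√(0.0112 × 65.0) = 1.706 m.
Argument (x−vt)/(2√(Dt)) = (159 − 160.55)/1.706 = -0.9086; ½·erfc(-0.9086) = 0.9006.
C = 4.30 × 0.9006 = 3.87 mg/L.

3.87 mg/L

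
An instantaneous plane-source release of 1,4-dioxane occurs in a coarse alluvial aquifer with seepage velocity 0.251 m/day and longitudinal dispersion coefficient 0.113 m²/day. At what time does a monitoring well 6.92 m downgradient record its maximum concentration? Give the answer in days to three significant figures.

25.8 days

For the 1D instantaneous-source solution, setting ∂C/∂t = 0 at fixed x gives v²t² + 2Dt − x² = 0, so t = (√(D² + v²x²) − D)/v².
√(D² + v²x²) = √(0.113² + 0.251² × 6.92²) = 1.741; v² = 0.063001.
t = (1.741 − 0.113)/0.063001 = 25.8 days (vs. the pure-advection estimate x/v = 27.6 d).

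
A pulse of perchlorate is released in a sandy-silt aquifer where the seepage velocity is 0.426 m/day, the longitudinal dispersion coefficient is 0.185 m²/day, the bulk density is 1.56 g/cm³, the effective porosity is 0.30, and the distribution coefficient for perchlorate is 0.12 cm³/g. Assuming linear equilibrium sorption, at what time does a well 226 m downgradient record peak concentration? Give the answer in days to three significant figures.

Retardation factor R = 1 + ρ_b·K_d/n = 1 + 1.56 × 0.12/0.30 = 1.624.
Sorption retards both mechanisms: v_R = v/R = 0.2623 m/day, D_R = D/R = 0.1139 m²/day.
Peak time from v_R²t² + 2D_R t − x² = 0: t = (√(D_R² + v_R²x²) − D_R)/v_R².
√(D_R² + v_R²x²) = √(0.1139² + 0.2623² × 226²) = 59.28; v_R² = 0.06880.
t = (59.28 − 0.1139)/0.06880 = 860 days.

860 days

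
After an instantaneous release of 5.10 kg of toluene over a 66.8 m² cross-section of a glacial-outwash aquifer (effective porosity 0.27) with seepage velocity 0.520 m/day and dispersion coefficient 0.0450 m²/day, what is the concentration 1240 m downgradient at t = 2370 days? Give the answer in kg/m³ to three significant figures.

0.00675 kg/m³

For an instantaneous plane source, C(x,t) = M/(n_e·A·√(4πDt)) · exp(−(x−vt)²/(4Dt)), with n_e·A the pore (flow) area.
Plume center vt = 0.520 × 2370 = 1232.4 m, so the well at 1240 m is 7.6 m downgradient of the peak.
√(4πDt) = 36.61 m, giving peak height M/(n_e·A·√(4πDt)) = 5.10/(0.27 × 66.8 × 36.61) = 0.007724 kg/m³.
(x−vt)²/(4Dt) = (7.6)²/(4 × 0.0450 × 2370) = 0.1354; exp(−0.1354) = 0.8734.
C = 0.007724 × 0.8734 = 0.00675 kg/m³.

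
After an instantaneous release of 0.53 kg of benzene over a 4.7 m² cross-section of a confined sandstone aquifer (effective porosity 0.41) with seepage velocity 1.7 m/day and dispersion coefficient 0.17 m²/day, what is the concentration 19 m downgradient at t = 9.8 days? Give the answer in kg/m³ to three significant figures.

For an instantaneous plane source, C(x,t) = M/(n_e·A·√(4πDt)) · exp(−(x−vt)²/(4Dt)), with n_e·A the pore (flow) area.
Plume center vt = 1.7 × 9.8 = 16.66 m, so the well at 19 m is 2.34 m downgradient of the peak.
√(4πDt) = 4.576 m, giving peak height M/(n_e·A·√(4πDt)) = 0.53/(0.41 × 4.7 × 4.576) = 0.06010 kg/m³.
(x−vt)²/(4Dt) = (2.34)²/(4 × 0.17 × 9.8) = 0.8217; exp(−0.8217) = 0.4397.
C = 0.06010 × 0.4397 = 0.0264 kg/m³.

0.0264 kg/m³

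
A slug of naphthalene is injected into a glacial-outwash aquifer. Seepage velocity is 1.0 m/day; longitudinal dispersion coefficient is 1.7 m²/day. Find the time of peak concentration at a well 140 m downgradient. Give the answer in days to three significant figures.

For the 1D instantaneous-source solution, setting ∂C/∂t = 0 at fixed x gives v²t² + 2Dt − x² = 0, so t = (√(D² + v²x²) − D)/v².
√(D² + v²x²) = √(1.7² + 1.0² × 140²) = 140.0; v² = 1.
t = (140.0 − 1.7)/1 = 138 days (vs. the pure-advection estimate x/v = 140 d).

138 days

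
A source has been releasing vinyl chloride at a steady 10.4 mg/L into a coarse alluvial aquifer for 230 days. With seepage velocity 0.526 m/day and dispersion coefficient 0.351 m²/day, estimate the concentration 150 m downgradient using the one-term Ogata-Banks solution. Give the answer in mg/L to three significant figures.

For a continuous step input, C/C₀ ≈ ½·erfc((x−vt)/(2√(Dt))).
vt = 0.526 × 230 = 120.98 m and 2√(Dt) = 2√(0.351 × 230) = 17.97 m.
Argument (x−vt)/(2√(Dt)) = (150 − 120.98)/17.97 = 1.615; ½·erfc(1.615) = 0.01119.
C = 10.4 × 0.01119 = 0.116 mg/L.

0.116 mg/L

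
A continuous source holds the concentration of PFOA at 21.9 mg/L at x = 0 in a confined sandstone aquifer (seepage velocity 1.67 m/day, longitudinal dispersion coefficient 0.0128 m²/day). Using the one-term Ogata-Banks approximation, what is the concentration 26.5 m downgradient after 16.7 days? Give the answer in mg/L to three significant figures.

21.5 mg/L

For a continuous step input, C/C₀ ≈ ½·erfc((x−vt)/(2√(Dt))).
vt = 1.67 × 16.7 = 27.889 m and 2√(Dt) = 2√(0.0128 × 16.7) = 0.9247 m.
Argument (x−vt)/(2√(Dt)) = (26.5 − 27.889)/0.9247 = -1.502; ½·erfc(-1.502) = 0.9832.
C = 21.9 × 0.9832 = 21.5 mg/L.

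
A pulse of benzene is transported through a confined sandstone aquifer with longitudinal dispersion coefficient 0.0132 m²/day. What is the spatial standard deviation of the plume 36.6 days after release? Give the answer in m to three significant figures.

Dispersive spreading gives a Gaussian with σ² = 2Dt; advection only shifts the center.
σ = √(2 × 0.0132 × 36.6) = 0.983 m.

0.983 m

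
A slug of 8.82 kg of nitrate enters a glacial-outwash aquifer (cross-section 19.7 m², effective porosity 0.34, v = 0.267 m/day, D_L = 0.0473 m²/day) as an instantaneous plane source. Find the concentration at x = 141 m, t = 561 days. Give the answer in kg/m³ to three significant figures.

0.0348 kg/m³

For an instantaneous plane source, C(x,t) = M/(n_e·A·√(4πDt)) · exp(−(x−vt)²/(4Dt)), with n_e·A the pore (flow) area.
Plume center vt = 0.267 × 561 = 149.787 m, so the well at 141 m is 8.787 m upgradient of the peak.
√(4πDt) = 18.26 m, giving peak height M/(n_e·A·√(4πDt)) = 8.82/(0.34 × 19.7 × 18.26) = 0.07211 kg/m³.
(x−vt)²/(4Dt) = (-8.787)²/(4 × 0.0473 × 561) = 0.7274; exp(−0.7274) = 0.4832.
C = 0.07211 × 0.4832 = 0.0348 kg/m³.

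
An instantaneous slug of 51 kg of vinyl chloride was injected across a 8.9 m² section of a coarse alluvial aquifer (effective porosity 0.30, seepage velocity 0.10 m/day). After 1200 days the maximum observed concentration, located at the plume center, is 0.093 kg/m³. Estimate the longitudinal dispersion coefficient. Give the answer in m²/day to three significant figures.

2.80 m²/day

At the plume center C_max = M/(n_e·A·√(4πDt)), so D = M²/(4πt·(n_e·A·C_max)²).
n_e·A·C_max = 0.30 × 8.9 × 0.093 = 0.2483 kg/m.
D = 51²/(4π × 1200 × 0.2483²) = 2.80 m²/day.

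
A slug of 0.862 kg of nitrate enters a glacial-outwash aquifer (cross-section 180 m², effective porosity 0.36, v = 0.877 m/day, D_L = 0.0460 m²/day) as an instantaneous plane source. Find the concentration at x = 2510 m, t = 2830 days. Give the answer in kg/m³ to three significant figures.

7.23e-05 kg/m³

For an instantaneous plane source, C(x,t) = M/(n_e·A·√(4πDt)) · exp(−(x−vt)²/(4Dt)), with n_e·A the pore (flow) area.
Plume center vt = 0.877 × 2830 = 2481.91 m, so the well at 2510 m is 28.09 m downgradient of the peak.
√(4πDt) = 40.45 m, giving peak height M/(n_e·A·√(4πDt)) = 0.862/(0.36 × 180 × 40.45) = 0.0003289 kg/m³.
(x−vt)²/(4Dt) = (28.09)²/(4 × 0.0460 × 2830) = 1.515; exp(−1.515) = 0.2198.
C = 0.0003289 × 0.2198 = 7.23e-05 kg/m³.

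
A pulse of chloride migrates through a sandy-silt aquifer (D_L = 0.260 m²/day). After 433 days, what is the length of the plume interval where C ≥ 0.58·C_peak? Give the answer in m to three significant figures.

31.3 m

The plume is Gaussian with σ = √(2Dt) = √(2 × 0.260 × 433) = 15.01 m.
C/C_peak = exp(−Δx²/(2σ²)) = 0.58 ⇒ Δx = σ·√(−2 ln 0.58) = 15.01 × 1.044 = 15.67 m.
Width = 2Δx = 31.3 m.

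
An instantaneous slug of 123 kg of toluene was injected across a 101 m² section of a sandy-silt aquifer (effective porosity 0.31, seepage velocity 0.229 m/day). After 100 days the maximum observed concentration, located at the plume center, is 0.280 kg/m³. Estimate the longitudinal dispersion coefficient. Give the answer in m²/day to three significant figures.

0.157 m²/day

At the plume center C_max = M/(n_e·A·√(4πDt)), so D = M²/(4πt·(n_e·A·C_max)²).
n_e·A·C_max = 0.31 × 101 × 0.280 = 8.767 kg/m.
D = 123²/(4π × 100 × 8.767²) = 0.157 m²/day.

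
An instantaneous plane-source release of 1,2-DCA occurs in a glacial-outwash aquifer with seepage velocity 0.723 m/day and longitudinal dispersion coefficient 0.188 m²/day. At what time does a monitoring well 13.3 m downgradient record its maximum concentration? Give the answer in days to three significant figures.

18.0 days

For the 1D instantaneous-source solution, setting ∂C/∂t = 0 at fixed x gives v²t² + 2Dt − x² = 0, so t = (√(D² + v²x²) − D)/v².
√(D² + v²x²) = √(0.188² + 0.723² × 13.3²) = 9.618; v² = 0.522729.
t = (9.618 − 0.188)/0.522729 = 18.0 days (vs. the pure-advection estimate x/v = 18.4 d).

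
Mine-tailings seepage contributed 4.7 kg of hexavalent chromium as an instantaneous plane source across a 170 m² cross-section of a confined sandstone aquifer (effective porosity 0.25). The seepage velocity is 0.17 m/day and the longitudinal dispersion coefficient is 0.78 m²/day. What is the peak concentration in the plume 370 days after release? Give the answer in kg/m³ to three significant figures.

The peak of an instantaneous 1D plume sits at x = vt; there the Gaussian factor is 1 and C_max = M/(n_e·A·√(4πDt)), where n_e·A is the pore area the mass is dissolved in.
√(4πDt) = √(4π × 0.78 × 370) = 60.22 m, so C_max = 4.7/(0.25 × 170 × 60.22) = 0.00184 kg/m³.

0.00184 kg/m³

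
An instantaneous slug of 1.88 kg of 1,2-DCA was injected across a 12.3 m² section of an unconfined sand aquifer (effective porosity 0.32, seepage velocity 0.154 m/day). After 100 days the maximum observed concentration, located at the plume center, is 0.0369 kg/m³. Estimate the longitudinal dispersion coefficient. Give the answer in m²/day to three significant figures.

At the plume center C_max = M/(n_e·A·√(4πDt)), so D = M²/(4πt·(n_e·A·C_max)²).
n_e·A·C_max = 0.32 × 12.3 × 0.0369 = 0.1452 kg/m.
D = 1.88²/(4π × 100 × 0.1452²) = 0.133 m²/day.

0.133 m²/day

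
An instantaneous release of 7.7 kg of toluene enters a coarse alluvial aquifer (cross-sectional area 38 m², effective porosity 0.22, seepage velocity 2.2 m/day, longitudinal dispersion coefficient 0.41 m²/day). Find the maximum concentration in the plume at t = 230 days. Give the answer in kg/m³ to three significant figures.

0.0268 kg/m³

The peak of an instantaneous 1D plume sits at x = vt; there the Gaussian factor is 1 and C_max = M/(n_e·A·√(4πDt)), where n_e·A is the pore area the mass is dissolved in.
√(4πDt) = √(4π × 0.41 × 230) = 34.42 m, so C_max = 7.7/(0.22 × 38 × 34.42) = 0.0268 kg/m³.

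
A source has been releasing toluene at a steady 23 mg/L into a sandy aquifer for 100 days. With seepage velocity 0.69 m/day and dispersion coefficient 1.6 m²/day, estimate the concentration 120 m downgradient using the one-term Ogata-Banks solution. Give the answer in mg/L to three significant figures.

For a continuous step input, C/C₀ ≈ ½·erfc((x−vt)/(2√(Dt))).
vt = 0.69 × 100 = 69 m and 2√(Dt) = 2√(1.6 × 100) = 25.30 m.
Argument (x−vt)/(2√(Dt)) = (120 − 69)/25.30 = 2.016; ½·erfc(2.016) = 0.002179.
C = 23 × 0.002179 = 0.0501 mg/L.

0.0501 mg/L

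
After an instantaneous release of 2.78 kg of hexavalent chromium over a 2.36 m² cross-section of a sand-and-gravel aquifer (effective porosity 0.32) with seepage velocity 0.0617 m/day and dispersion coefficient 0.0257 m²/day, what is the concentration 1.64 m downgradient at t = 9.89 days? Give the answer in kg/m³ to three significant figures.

0.726 kg/m³

For an instantaneous plane source, C(x,t) = M/(n_e·A·√(4πDt)) · exp(−(x−vt)²/(4Dt)), with n_e·A the pore (flow) area.
Plume center vt = 0.0617 × 9.89 = 0.610213 m, so the well at 1.64 m is 1.029787 m downgradient of the peak.
√(4πDt) = 1.787 m, giving peak height M/(n_e·A·√(4πDt)) = 2.78/(0.32 × 2.36 × 1.787) = 2.060 kg/m³.
(x−vt)²/(4Dt) = (1.029787)²/(4 × 0.0257 × 9.89) = 1.043; exp(−1.043) = 0.3524.
C = 2.060 × 0.3524 = 0.726 kg/m³.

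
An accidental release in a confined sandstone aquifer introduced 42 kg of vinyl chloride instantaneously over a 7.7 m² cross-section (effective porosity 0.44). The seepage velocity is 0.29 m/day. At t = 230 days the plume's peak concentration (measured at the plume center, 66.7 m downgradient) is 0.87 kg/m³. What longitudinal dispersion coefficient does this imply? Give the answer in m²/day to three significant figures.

At the plume center C_max = M/(n_e·A·√(4πDt)), so D = M²/(4πt·(n_e·A·C_max)²).
n_e·A·C_max = 0.44 × 7.7 × 0.87 = 2.948 kg/m.
D = 42²/(4π × 230 × 2.948²) = 0.0702 m²/day.

0.0702 m²/day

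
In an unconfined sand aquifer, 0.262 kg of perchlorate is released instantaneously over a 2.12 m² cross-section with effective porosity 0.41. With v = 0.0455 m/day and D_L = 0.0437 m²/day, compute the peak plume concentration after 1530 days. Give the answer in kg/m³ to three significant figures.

0.0104 kg/m³

The peak of an instantaneous 1D plume sits at x = vt; there the Gaussian factor is 1 and C_max = M/(n_e·A·√(4πDt)), where n_e·A is the pore area the mass is dissolved in.
√(4πDt) = √(4π × 0.0437 × 1530) = 28.99 m, so C_max = 0.262/(0.41 × 2.12 × 28.99) = 0.0104 kg/m³.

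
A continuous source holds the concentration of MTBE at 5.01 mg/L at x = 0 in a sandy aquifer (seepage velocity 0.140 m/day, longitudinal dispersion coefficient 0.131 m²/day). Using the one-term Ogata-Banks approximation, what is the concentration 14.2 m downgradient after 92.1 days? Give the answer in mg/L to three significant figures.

For a continuous step input, C/C₀ ≈ ½·erfc((x−vt)/(2√(Dt))).
vt = 0.140 × 92.1 = 12.894 m and 2√(Dt) = 2√(0.131 × 92.1) = 6.947 m.
Argument (x−vt)/(2√(Dt)) = (14.2 − 12.894)/6.947 = 0.1880; ½·erfc(0.1880) = 0.3952.
C = 5.01 × 0.3952 = 1.98 mg/L.

1.98 mg/L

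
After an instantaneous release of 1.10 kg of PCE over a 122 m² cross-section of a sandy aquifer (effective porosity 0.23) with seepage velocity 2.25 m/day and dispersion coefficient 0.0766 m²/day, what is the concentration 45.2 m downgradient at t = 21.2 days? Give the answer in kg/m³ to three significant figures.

For an instantaneous plane source, C(x,t) = M/(n_e·A·√(4πDt)) · exp(−(x−vt)²/(4Dt)), with n_e·A the pore (flow) area.
Plume center vt = 2.25 × 21.2 = 47.7 m, so the well at 45.2 m is 2.5 m upgradient of the peak.
√(4πDt) = 4.517 m, giving peak height M/(n_e·A·√(4πDt)) = 1.10/(0.23 × 122 × 4.517) = 0.008679 kg/m³.
(x−vt)²/(4Dt) = (-2.5)²/(4 × 0.0766 × 21.2) = 0.9622; exp(−0.9622) = 0.3821.
C = 0.008679 × 0.3821 = 0.00332 kg/m³.

0.00332 kg/m³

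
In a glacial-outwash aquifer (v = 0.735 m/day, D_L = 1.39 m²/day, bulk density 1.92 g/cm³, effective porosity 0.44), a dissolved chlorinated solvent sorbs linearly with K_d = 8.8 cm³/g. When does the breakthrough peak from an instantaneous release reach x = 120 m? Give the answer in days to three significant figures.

Retardation factor R = 1 + ρ_b·K_d/n = 1 + 1.92 × 8.8/0.44 = 39.40.
Sorption retards both mechanisms: v_R = v/R = 0.01865 m/day, D_R = D/R = 0.03528 m²/day.
Peak time from v_R²t² + 2D_R t − x² = 0: t = (√(D_R² + v_R²x²) − D_R)/v_R².
√(D_R² + v_R²x²) = √(0.03528² + 0.01865² × 120²) = 2.238; v_R² = 0.0003478.
t = (2.238 − 0.03528)/0.0003478 = 6330 days.

6330 days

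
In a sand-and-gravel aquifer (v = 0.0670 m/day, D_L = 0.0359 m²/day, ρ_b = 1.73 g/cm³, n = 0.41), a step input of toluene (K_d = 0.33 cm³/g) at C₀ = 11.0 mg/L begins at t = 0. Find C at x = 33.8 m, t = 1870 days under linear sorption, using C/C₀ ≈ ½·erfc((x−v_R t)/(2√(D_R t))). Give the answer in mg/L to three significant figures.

10.9 mg/L

Retardation factor R = 1 + ρ_b·K_d/n = 1 + 1.73 × 0.33/0.41 = 2.392.
Sorption retards both mechanisms: v_R = v/R = 0.02801 m/day, D_R = D/R = 0.01501 m²/day.
v_R·t = 0.02801 × 1870 = 52.3787 m; 2√(D_R t) = 10.60 m; argument = (33.8 − 52.3787)/10.60 = -1.753.
C = C₀ × ½·erfc(-1.753) = 11.0 × 0.9934 = 10.9 mg/L.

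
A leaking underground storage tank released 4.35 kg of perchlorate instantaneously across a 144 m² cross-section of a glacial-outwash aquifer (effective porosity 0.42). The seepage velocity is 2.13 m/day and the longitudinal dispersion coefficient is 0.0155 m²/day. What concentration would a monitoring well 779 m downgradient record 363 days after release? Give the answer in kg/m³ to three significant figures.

0.00191 kg/m³

For an instantaneous plane source, C(x,t) = M/(n_e·A·√(4πDt)) · exp(−(x−vt)²/(4Dt)), with n_e·A the pore (flow) area.
Plume center vt = 2.13 × 363 = 773.19 m, so the well at 779 m is 5.81 m downgradient of the peak.
√(4πDt) = 8.409 m, giving peak height M/(n_e·A·√(4πDt)) = 4.35/(0.42 × 144 × 8.409) = 0.008553 kg/m³.
(x−vt)²/(4Dt) = (5.81)²/(4 × 0.0155 × 363) = 1.500; exp(−1.500) = 0.2231.
C = 0.008553 × 0.2231 = 0.00191 kg/m³.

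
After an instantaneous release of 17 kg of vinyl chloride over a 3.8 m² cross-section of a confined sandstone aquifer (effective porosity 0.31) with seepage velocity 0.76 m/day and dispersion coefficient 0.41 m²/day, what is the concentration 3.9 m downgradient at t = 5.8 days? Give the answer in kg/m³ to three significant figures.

For an instantaneous plane source, C(x,t) = M/(n_e·A·√(4πDt)) · exp(−(x−vt)²/(4Dt)), with n_e·A the pore (flow) area.
Plume center vt = 0.76 × 5.8 = 4.408 m, so the well at 3.9 m is 0.508 m upgradient of the peak.
√(4πDt) = 5.467 m, giving peak height M/(n_e·A·√(4πDt)) = 17/(0.31 × 3.8 × 5.467) = 2.640 kg/m³.
(x−vt)²/(4Dt) = (-0.508)²/(4 × 0.41 × 5.8) = 0.02713; exp(−0.02713) = 0.9732.
C = 2.640 × 0.9732 = 2.57 kg/m³.

2.57 kg/m³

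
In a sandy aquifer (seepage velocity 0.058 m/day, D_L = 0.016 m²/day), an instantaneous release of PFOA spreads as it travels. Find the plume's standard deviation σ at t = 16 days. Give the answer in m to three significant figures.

Dispersive spreading gives a Gaussian with σ² = 2Dt; advection only shifts the center.
σ = √(2 × 0.016 × 16) = 0.716 m.

0.716 m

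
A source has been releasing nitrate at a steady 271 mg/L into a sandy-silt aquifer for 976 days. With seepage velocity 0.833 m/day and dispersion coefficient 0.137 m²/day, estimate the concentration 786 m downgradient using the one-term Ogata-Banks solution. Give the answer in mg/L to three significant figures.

For a continuous step input, C/C₀ ≈ ½·erfc((x−vt)/(2√(Dt))).
vt = 0.833 × 976 = 813.008 m and 2√(Dt) = 2√(0.137 × 976) = 23.13 m.
Argument (x−vt)/(2√(Dt)) = (786 − 813.008)/23.13 = -1.168; ½·erfc(-1.168) = 0.9507.
C = 271 × 0.9507 = 258 mg/L.

258 mg/L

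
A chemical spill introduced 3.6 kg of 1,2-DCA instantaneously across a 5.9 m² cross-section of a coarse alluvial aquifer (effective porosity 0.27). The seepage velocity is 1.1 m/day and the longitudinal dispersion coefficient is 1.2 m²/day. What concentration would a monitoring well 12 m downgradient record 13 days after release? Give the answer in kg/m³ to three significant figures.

For an instantaneous plane source, C(x,t) = M/(n_e·A·√(4πDt)) · exp(−(x−vt)²/(4Dt)), with n_e·A the pore (flow) area.
Plume center vt = 1.1 × 13 = 14.3 m, so the well at 12 m is 2.3 m upgradient of the peak.
√(4πDt) = 14.00 m, giving peak height M/(n_e·A·√(4πDt)) = 3.6/(0.27 × 5.9 × 14.00) = 0.1614 kg/m³.
(x−vt)²/(4Dt) = (-2.3)²/(4 × 1.2 × 13) = 0.08478; exp(−0.08478) = 0.9187.
C = 0.1614 × 0.9187 = 0.148 kg/m³.

0.148 kg/m³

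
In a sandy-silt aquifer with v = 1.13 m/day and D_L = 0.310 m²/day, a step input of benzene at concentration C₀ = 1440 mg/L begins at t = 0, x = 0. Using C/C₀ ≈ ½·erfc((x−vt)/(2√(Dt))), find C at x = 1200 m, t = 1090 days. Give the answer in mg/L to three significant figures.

For a continuous step input, C/C₀ ≈ ½·erfc((x−vt)/(2√(Dt))).
vt = 1.13 × 1090 = 1231.7 m and 2√(Dt) = 2√(0.310 × 1090) = 36.76 m.
Argument (x−vt)/(2√(Dt)) = (1200 − 1231.7)/36.76 = -0.8624; ½·erfc(-0.8624) = 0.8887.
C = 1440 × 0.8887 = 1280 mg/L.

1280 mg/L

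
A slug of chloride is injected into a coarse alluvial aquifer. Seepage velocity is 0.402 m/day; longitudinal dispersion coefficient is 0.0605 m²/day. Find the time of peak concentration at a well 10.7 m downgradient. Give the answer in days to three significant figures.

For the 1D instantaneous-source solution, setting ∂C/∂t = 0 at fixed x gives v²t² + 2Dt − x² = 0, so t = (√(D² + v²x²) − D)/v².
√(D² + v²x²) = √(0.0605² + 0.402² × 10.7²) = 4.302; v² = 0.161604.
t = (4.302 − 0.0605)/0.161604 = 26.2 days (vs. the pure-advection estimate x/v = 26.6 d).

26.2 days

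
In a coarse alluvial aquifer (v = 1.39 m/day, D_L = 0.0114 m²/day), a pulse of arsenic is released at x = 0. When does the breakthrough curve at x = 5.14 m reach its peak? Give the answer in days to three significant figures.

For the 1D instantaneous-source solution, setting ∂C/∂t = 0 at fixed x gives v²t² + 2Dt − x² = 0, so t = (√(D² + v²x²) − D)/v².
√(D² + v²x²) = √(0.0114² + 1.39² × 5.14²) = 7.145; v² = 1.9321.
t = (7.145 − 0.0114)/1.9321 = 3.69 days (vs. the pure-advection estimate x/v = 3.70 d).

3.69 days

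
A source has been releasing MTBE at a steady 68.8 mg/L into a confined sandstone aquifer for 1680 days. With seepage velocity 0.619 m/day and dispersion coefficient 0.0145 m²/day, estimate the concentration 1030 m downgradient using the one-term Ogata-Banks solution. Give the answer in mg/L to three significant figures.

63.5 mg/L

For a continuous step input, C/C₀ ≈ ½·erfc((x−vt)/(2√(Dt))).
vt = 0.619 × 1680 = 1039.92 m and 2√(Dt) = 2√(0.0145 × 1680) = 9.871 m.
Argument (x−vt)/(2√(Dt)) = (1030 − 1039.92)/9.871 = -1.005; ½·erfc(-1.005) = 0.9224.
C = 68.8 × 0.9224 = 63.5 mg/L.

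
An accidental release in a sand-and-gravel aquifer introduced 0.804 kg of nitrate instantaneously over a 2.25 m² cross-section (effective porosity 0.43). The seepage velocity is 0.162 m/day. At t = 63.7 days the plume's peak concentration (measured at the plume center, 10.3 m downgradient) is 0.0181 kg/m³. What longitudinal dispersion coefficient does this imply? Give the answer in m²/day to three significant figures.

2.63 m²/day

At the plume center C_max = M/(n_e·A·√(4πDt)), so D = M²/(4πt·(n_e·A·C_max)²).
n_e·A·C_max = 0.43 × 2.25 × 0.0181 = 0.01751 kg/m.
D = 0.804²/(4π × 63.7 × 0.01751²) = 2.63 m²/day.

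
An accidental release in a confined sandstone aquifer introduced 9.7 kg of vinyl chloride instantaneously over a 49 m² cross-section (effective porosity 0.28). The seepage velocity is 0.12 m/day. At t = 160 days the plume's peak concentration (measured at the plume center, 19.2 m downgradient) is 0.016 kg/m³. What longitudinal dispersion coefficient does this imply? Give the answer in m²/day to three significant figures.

0.971 m²/day

At the plume center C_max = M/(n_e·A·√(4πDt)), so D = M²/(4πt·(n_e·A·C_max)²).
n_e·A·C_max = 0.28 × 49 × 0.016 = 0.2195 kg/m.
D = 9.7²/(4π × 160 × 0.2195²) = 0.971 m²/day.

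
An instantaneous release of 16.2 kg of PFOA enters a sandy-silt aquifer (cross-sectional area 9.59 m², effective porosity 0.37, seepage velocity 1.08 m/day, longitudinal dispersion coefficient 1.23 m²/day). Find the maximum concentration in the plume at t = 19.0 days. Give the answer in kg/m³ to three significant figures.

0.266 kg/m³

The peak of an instantaneous 1D plume sits at x = vt; there the Gaussian factor is 1 and C_max = M/(n_e·A·√(4πDt)), where n_e·A is the pore area the mass is dissolved in.
√(4πDt) = √(4π × 1.23 × 19.0) = 17.14 m, so C_max = 16.2/(0.37 × 9.59 × 17.14) = 0.266 kg/m³.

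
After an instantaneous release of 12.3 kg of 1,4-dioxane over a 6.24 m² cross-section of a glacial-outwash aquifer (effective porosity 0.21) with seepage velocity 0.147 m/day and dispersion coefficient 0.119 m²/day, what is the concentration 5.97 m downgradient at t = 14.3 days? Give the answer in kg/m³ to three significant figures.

For an instantaneous plane source, C(x,t) = M/(n_e·A·√(4πDt)) · exp(−(x−vt)²/(4Dt)), with n_e·A the pore (flow) area.
Plume center vt = 0.147 × 14.3 = 2.1021 m, so the well at 5.97 m is 3.8679 m downgradient of the peak.
√(4πDt) = 4.624 m, giving peak height M/(n_e·A·√(4πDt)) = 12.3/(0.21 × 6.24 × 4.624) = 2.030 kg/m³.
(x−vt)²/(4Dt) = (3.8679)²/(4 × 0.119 × 14.3) = 2.198; exp(−2.198) = 0.1110.
C = 2.030 × 0.1110 = 0.225 kg/m³.

0.225 kg/m³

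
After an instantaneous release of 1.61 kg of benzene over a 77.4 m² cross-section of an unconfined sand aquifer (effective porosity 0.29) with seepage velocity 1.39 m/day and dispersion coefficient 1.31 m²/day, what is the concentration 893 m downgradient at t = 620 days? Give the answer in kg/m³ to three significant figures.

0.000526 kg/m³

For an instantaneous plane source, C(x,t) = M/(n_e·A·√(4πDt)) · exp(−(x−vt)²/(4Dt)), with n_e·A the pore (flow) area.
Plume center vt = 1.39 × 620 = 861.8 m, so the well at 893 m is 31.2 m downgradient of the peak.
√(4πDt) = 101.0 m, giving peak height M/(n_e·A·√(4πDt)) = 1.61/(0.29 × 77.4 × 101.0) = 0.0007102 kg/m³.
(x−vt)²/(4Dt) = (31.2)²/(4 × 1.31 × 620) = 0.2996; exp(−0.2996) = 0.7411.
C = 0.0007102 × 0.7411 = 0.000526 kg/m³.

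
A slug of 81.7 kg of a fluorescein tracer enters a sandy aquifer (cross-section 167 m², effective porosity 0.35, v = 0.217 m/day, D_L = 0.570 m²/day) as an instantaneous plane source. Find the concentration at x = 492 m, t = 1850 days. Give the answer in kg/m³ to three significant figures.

For an instantaneous plane source, C(x,t) = M/(n_e·A·√(4πDt)) · exp(−(x−vt)²/(4Dt)), with n_e·A the pore (flow) area.
Plume center vt = 0.217 × 1850 = 401.45 m, so the well at 492 m is 90.55 m downgradient of the peak.
√(4πDt) = 115.1 m, giving peak height M/(n_e·A·√(4πDt)) = 81.7/(0.35 × 167 × 115.1) = 0.01214 kg/m³.
(x−vt)²/(4Dt) = (90.55)²/(4 × 0.570 × 1850) = 1.944; exp(−1.944) = 0.1431.
C = 0.01214 × 0.1431 = 0.00174 kg/m³.

0.00174 kg/m³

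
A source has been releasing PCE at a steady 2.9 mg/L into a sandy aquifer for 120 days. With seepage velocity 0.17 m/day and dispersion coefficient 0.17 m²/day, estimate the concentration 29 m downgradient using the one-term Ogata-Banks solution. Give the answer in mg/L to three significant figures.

0.258 mg/L

For a continuous step input, C/C₀ ≈ ½·erfc((x−vt)/(2√(Dt))).
vt = 0.17 × 120 = 20.4 m and 2√(Dt) = 2√(0.17 × 120) = 9.033 m.
Argument (x−vt)/(2√(Dt)) = (29 − 20.4)/9.033 = 0.9521; ½·erfc(0.9521) = 0.08908.
C = 2.9 × 0.08908 = 0.258 mg/L.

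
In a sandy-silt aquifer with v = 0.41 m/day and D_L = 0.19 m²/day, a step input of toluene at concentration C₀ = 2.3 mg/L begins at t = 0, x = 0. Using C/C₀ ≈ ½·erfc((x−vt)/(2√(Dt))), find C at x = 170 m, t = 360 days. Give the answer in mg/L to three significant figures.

0.0638 mg/L

For a continuous step input, C/C₀ ≈ ½·erfc((x−vt)/(2√(Dt))).
vt = 0.41 × 360 = 147.6 m and 2√(Dt) = 2√(0.19 × 360) = 16.54 m.
Argument (x−vt)/(2√(Dt)) = (170 − 147.6)/16.54 = 1.354; ½·erfc(1.354) = 0.02776.
C = 2.3 × 0.02776 = 0.0638 mg/L.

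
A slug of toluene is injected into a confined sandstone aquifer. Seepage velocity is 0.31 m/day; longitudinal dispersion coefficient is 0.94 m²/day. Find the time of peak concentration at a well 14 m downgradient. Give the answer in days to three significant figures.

36.4 days

For the 1D instantaneous-source solution, setting ∂C/∂t = 0 at fixed x gives v²t² + 2Dt − x² = 0, so t = (√(D² + v²x²) − D)/v².
√(D² + v²x²) = √(0.94² + 0.31² × 14²) = 4.441; v² = 0.0961.
t = (4.441 − 0.94)/0.0961 = 36.4 days (vs. the pure-advection estimate x/v = 45.2 d).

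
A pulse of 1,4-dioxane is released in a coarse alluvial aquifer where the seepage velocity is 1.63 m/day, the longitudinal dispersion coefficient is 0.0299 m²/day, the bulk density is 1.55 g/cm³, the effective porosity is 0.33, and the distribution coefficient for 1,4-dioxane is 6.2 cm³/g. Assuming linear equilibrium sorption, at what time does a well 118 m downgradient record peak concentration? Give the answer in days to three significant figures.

Retardation factor R = 1 + ρ_b·K_d/n = 1 + 1.55 × 6.2/0.33 = 30.12.
Sorption retards both mechanisms: v_R = v/R = 0.05412 m/day, D_R = D/R = 0.0009927 m²/day.
Peak time from v_R²t² + 2D_R t − x² = 0: t = (√(D_R² + v_R²x²) − D_R)/v_R².
√(D_R² + v_R²x²) = √(0.0009927² + 0.05412² × 118²) = 6.386; v_R² = 0.002929.
t = (6.386 − 0.0009927)/0.002929 = 2180 days.

2180 days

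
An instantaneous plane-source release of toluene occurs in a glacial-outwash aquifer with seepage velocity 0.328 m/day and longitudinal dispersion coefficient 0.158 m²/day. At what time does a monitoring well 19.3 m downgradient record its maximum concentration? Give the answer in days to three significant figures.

For the 1D instantaneous-source solution, setting ∂C/∂t = 0 at fixed x gives v²t² + 2Dt − x² = 0, so t = (√(D² + v²x²) − D)/v².
√(D² + v²x²) = √(0.158² + 0.328² × 19.3²) = 6.332; v² = 0.107584.
t = (6.332 − 0.158)/0.107584 = 57.4 days (vs. the pure-advection estimate x/v = 58.8 d).

57.4 days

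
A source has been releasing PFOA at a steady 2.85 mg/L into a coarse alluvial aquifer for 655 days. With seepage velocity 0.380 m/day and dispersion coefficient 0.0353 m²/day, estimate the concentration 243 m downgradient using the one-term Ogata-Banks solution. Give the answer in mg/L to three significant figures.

For a continuous step input, C/C₀ ≈ ½·erfc((x−vt)/(2√(Dt))).
vt = 0.380 × 655 = 248.9 m and 2√(Dt) = 2√(0.0353 × 655) = 9.617 m.
Argument (x−vt)/(2√(Dt)) = (243 − 248.9)/9.617 = -0.6135; ½·erfc(-0.6135) = 0.8072.
C = 2.85 × 0.8072 = 2.30 mg/L.

2.30 mg/L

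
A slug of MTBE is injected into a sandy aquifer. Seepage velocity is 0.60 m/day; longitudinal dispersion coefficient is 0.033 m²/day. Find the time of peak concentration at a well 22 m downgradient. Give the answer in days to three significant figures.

36.6 days

For the 1D instantaneous-source solution, setting ∂C/∂t = 0 at fixed x gives v²t² + 2Dt − x² = 0, so t = (√(D² + v²x²) − D)/v².
√(D² + v²x²) = √(0.033² + 0.60² × 22²) = 13.20; v² = 0.36.
t = (13.20 − 0.033)/0.36 = 36.6 days (vs. the pure-advection estimate x/v = 36.7 d).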